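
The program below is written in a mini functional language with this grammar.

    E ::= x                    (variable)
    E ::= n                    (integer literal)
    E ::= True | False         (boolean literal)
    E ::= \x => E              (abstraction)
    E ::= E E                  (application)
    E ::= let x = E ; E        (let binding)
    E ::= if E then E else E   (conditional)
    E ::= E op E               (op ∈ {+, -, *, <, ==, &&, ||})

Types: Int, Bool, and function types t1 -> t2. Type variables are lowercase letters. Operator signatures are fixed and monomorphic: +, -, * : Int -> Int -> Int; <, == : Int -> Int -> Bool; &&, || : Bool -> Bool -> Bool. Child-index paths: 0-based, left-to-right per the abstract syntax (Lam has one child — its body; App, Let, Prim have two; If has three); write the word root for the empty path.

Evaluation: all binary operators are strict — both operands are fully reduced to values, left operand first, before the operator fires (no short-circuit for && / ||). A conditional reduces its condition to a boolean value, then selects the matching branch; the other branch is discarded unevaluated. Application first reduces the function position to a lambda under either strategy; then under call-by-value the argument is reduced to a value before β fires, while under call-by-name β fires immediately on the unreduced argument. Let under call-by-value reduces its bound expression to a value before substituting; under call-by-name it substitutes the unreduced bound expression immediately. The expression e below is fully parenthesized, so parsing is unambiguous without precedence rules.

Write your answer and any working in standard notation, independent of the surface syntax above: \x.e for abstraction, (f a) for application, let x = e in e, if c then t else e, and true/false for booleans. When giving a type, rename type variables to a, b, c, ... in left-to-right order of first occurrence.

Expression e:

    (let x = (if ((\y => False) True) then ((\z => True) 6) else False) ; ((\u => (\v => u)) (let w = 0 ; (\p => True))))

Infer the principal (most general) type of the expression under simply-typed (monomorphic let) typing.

Answer: a -> b -> Bool

Trace:
\y._ : a -> Bool
  unify a -> Bool ~ Bool -> b
  unify a ~ Bool
  unify Bool ~ b
_ _ : Bool
  unify Bool ~ Bool
\z._ : c -> Bool
  unify c -> Bool ~ Int -> d
  unify c ~ Int
  unify Bool ~ d
_ _ : Bool
  unify Bool ~ Bool
let x : Bool
u : e
\v._ : f -> e
\u._ : e -> f -> e
let w : Int
\p._ : g -> Bool
  unify e -> f -> e ~ (g -> Bool) -> h
  unify e ~ g -> Bool
  unify f -> g -> Bool ~ h
_ _ : f -> g -> Bool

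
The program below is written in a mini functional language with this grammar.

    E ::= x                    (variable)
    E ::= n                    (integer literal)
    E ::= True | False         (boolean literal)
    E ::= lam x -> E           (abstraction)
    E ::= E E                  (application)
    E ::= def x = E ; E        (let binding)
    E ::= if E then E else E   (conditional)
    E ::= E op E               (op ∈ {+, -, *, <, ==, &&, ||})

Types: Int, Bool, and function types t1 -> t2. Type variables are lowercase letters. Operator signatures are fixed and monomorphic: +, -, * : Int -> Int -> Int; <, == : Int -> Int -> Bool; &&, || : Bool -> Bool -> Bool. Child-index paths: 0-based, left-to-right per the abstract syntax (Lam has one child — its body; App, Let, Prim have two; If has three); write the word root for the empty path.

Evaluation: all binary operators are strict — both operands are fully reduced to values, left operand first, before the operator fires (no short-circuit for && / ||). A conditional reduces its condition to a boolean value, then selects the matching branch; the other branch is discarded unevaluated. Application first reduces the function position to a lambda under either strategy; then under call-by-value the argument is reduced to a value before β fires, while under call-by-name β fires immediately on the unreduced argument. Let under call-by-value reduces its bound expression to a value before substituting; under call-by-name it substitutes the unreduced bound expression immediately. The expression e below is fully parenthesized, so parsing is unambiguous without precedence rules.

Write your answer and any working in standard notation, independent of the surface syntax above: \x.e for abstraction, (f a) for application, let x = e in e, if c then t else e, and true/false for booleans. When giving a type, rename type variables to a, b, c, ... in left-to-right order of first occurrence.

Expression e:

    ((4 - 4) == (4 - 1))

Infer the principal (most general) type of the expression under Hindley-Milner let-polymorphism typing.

Derivation:
  unify Int ~ Int
  unify Int ~ Int
  unify Int ~ Int
  unify Int ~ Int
  unify Int ~ Int
  unify Int ~ Int

Answer: Bool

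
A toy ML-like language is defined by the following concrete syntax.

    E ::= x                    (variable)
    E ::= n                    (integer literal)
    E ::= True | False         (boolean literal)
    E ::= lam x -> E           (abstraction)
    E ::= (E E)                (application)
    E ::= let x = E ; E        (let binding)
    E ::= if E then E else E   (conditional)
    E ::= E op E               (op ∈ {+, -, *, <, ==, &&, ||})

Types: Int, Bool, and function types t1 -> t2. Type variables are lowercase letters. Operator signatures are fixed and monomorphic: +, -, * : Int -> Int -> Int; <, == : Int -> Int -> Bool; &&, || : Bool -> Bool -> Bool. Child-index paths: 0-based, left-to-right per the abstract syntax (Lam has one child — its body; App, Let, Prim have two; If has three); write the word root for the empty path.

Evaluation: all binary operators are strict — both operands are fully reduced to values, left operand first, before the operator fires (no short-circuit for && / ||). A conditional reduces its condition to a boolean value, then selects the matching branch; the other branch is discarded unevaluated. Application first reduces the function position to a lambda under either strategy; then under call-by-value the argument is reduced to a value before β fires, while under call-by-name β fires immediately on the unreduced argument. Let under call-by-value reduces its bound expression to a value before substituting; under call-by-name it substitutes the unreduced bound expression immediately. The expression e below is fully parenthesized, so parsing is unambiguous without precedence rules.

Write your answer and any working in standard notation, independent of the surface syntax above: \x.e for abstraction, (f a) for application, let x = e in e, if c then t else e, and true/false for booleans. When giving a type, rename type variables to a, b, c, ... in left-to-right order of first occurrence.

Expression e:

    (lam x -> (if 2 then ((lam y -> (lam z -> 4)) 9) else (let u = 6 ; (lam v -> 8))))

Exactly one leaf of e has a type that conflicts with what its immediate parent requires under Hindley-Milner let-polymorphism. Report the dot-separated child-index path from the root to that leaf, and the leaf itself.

Trace:
  unify Int ~ Bool
  FAIL: mismatch Int ~ Bool

Answer: 0.0 : 2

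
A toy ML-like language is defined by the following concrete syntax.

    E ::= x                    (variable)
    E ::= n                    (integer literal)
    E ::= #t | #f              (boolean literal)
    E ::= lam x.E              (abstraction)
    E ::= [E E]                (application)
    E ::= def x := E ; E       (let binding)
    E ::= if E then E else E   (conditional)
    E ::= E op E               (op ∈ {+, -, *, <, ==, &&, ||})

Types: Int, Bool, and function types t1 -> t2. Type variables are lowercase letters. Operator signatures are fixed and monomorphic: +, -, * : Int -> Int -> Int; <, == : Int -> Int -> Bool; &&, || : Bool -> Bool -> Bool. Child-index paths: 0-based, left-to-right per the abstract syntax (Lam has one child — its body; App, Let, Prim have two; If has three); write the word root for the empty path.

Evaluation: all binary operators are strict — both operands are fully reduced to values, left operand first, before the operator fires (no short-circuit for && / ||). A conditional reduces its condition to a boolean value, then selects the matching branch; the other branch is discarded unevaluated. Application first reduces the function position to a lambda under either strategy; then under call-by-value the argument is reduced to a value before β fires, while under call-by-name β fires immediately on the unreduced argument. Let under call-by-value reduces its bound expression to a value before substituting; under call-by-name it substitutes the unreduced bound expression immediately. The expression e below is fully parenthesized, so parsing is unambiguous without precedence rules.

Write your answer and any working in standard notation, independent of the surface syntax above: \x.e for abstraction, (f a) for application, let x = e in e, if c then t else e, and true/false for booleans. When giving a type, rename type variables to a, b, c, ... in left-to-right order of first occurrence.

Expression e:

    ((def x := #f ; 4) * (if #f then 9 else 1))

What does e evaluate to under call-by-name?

Answer: 4

Derivation:
step 0: ((let x = false in 4) * (if false then 9 else 1))
step 1: [let@0] (4 * (if false then 9 else 1))
step 2: [if@1] (4 * 1)
step 3: [delta@root] 4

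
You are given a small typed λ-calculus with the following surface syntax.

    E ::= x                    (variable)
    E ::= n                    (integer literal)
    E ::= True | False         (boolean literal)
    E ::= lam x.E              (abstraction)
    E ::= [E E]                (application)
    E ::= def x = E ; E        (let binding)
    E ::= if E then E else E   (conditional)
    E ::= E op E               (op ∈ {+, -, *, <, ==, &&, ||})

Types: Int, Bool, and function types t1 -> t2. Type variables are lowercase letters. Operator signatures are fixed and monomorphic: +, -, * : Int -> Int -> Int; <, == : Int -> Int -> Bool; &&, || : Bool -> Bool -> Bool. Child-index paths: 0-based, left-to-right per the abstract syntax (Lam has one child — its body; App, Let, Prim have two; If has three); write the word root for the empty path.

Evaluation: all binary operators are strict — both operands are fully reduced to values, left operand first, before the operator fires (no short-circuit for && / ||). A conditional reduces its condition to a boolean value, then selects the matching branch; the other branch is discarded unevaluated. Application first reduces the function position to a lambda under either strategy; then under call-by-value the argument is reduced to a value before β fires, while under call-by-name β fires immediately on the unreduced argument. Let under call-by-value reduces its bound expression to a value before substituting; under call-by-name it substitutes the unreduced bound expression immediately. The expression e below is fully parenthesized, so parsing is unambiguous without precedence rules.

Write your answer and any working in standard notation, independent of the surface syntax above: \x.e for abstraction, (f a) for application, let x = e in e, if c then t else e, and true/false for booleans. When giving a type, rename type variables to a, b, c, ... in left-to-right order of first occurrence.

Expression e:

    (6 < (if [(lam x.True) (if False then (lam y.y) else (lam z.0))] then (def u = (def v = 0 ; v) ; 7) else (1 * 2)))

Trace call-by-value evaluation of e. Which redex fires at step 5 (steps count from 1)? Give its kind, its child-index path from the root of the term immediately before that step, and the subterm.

Answer: let at 1 : (let u = 0 in 7)

Trace:
step 0: (6 < (if ((\x.true) (if false then (\y.y) else (\z.0))) then (let u = (let v = 0 in v) in 7) else (1 * 2)))
step 1: [if@1.0.1] (6 < (if ((\x.true) (\z.0)) then (let u = (let v = 0 in v) in 7) else (1 * 2)))
step 2: [beta@1.0] (6 < (if true then (let u = (let v = 0 in v) in 7) else (1 * 2)))
step 3: [if@1] (6 < (let u = (let v = 0 in v) in 7))
step 4: [let@1.0] (6 < (let u = 0 in 7))
step 5: [let@1] (6 < 7)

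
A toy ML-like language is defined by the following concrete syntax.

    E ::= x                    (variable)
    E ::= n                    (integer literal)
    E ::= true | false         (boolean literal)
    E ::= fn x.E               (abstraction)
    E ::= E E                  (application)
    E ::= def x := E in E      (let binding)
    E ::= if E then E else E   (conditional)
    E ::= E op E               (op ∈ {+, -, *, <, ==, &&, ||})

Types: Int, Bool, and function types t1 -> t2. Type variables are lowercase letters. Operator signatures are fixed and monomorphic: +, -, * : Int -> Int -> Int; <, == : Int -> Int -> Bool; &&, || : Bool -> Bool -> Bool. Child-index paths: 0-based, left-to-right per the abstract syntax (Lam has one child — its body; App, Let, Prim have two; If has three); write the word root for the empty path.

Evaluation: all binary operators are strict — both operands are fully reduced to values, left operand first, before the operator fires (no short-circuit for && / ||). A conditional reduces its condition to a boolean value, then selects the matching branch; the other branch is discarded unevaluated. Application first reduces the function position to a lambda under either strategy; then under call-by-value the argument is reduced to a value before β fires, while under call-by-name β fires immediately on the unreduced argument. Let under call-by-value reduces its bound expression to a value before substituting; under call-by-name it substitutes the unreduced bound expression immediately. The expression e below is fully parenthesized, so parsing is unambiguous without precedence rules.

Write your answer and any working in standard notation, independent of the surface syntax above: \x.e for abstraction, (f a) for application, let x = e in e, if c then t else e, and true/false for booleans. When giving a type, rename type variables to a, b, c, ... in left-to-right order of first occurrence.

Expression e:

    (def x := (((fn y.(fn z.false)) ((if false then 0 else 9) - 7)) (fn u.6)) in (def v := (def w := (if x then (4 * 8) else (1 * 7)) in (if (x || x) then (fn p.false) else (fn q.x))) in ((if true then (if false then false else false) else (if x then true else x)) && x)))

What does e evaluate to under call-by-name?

Trace:
step 0: (let x = (((\y.(\z.false)) ((if false then 0 else 9) - 7)) (\u.6)) in (let v = (let w = (if x then (4 * 8) else (1 * 7)) in (if (x || x) then (\p.false) else (\q.x))) in ((if true then (if false then false else false) else (if x then true else x)) && x)))
step 1: [let@root] (let v = (let w = (if (((\y.(\z.false)) ((if false then 0 else 9) - 7)) (\u.6)) then (4 * 8) else (1 * 7)) in (if ((((\y.(\z.false)) ((if false then 0 else 9) - 7)) (\u.6)) || (((\y.(\z.false)) ((if false then 0 else 9) - 7)) (\u.6))) then (\p.false) else (\q.(((\y.(\z.false)) ((if false then 0 else 9) - 7)) (\u.6))))) in ((if true then (if false then false else false) else (if (((\y.(\z.false)) ((if false then 0 else 9) - 7)) (\u.6)) then true else (((\y.(\z.false)) ((if false then 0 else 9) - 7)) (\u.6)))) && (((\y.(\z.false)) ((if false then 0 else 9) - 7)) (\u.6))))
step 2: [let@root] ((if true then (if false then false else false) else (if (((\y.(\z.false)) ((if false then 0 else 9) - 7)) (\u.6)) then true else (((\y.(\z.false)) ((if false then 0 else 9) - 7)) (\u.6)))) && (((\y.(\z.false)) ((if false then 0 else 9) - 7)) (\u.6)))
step 3: [if@0] ((if false then false else false) && (((\y.(\z.false)) ((if false then 0 else 9) - 7)) (\u.6)))
step 4: [if@0] (false && (((\y.(\z.false)) ((if false then 0 else 9) - 7)) (\u.6)))
step 5: [beta@1.0] (false && ((\z.false) (\u.6)))
step 6: [beta@1] (false && false)
step 7: [delta@root] false

Answer: false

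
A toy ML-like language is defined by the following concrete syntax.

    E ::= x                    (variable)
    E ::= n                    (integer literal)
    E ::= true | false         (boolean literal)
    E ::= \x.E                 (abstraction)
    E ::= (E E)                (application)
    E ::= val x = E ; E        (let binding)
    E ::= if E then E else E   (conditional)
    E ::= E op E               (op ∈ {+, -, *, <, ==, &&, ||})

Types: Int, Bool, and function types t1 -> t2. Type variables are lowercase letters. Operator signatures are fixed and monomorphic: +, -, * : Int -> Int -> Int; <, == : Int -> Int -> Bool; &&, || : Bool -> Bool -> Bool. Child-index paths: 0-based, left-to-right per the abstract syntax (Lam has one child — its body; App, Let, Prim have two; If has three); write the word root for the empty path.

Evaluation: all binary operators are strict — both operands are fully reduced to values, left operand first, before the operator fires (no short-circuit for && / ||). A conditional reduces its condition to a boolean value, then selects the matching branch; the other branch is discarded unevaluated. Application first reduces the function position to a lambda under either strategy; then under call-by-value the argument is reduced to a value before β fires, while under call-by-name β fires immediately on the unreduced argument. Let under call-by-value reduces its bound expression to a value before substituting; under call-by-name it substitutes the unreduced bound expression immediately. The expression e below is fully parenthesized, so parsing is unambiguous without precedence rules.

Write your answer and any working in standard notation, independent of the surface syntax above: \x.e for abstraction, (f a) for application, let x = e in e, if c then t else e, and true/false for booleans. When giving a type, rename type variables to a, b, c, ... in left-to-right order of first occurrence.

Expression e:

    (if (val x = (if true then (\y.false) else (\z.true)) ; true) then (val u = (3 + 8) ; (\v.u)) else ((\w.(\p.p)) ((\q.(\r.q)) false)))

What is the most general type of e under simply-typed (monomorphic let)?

Answer: Int -> Int

Derivation:
  unify Bool ~ Bool
\y._ : a -> Bool
\z._ : b -> Bool
  unify a -> Bool ~ b -> Bool
  unify a ~ b
  unify Bool ~ Bool
let x : b -> Bool
  unify Bool ~ Bool
  unify Int ~ Int
  unify Int ~ Int
let u : Int
u : Int
\v._ : c -> Int
p : e
\p._ : e -> e
\w._ : d -> e -> e
q : f
\r._ : g -> f
\q._ : f -> g -> f
  unify f -> g -> f ~ Bool -> h
  unify f ~ Bool
  unify g -> Bool ~ h
_ _ : g -> Bool
  unify d -> e -> e ~ (g -> Bool) -> i
  unify d ~ g -> Bool
  unify e -> e ~ i
_ _ : e -> e
  unify c -> Int ~ e -> e
  unify c ~ e
  unify Int ~ e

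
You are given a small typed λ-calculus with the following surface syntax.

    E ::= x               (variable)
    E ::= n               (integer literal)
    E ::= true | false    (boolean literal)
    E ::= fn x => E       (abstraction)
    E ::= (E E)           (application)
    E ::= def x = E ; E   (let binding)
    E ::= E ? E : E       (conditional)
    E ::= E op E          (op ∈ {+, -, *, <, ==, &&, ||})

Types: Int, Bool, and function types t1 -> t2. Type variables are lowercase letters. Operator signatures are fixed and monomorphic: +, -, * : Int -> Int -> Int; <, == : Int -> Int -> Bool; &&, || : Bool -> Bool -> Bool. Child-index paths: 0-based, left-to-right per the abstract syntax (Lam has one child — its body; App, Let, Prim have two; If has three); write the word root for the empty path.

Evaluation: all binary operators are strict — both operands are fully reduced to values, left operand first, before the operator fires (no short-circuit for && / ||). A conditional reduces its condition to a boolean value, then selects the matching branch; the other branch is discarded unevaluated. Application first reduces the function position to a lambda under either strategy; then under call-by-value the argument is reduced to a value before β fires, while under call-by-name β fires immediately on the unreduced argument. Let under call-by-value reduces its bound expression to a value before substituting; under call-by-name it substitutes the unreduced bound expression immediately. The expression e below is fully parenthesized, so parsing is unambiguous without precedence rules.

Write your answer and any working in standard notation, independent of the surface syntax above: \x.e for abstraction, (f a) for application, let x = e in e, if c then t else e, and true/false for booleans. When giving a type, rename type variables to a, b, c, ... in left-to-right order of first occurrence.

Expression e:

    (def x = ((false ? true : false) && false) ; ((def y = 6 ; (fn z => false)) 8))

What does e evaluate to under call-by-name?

Derivation:
step 0: (let x = ((if false then true else false) && false) in ((let y = 6 in (\z.false)) 8))
step 1: [let@root] ((let y = 6 in (\z.false)) 8)
step 2: [let@0] ((\z.false) 8)
step 3: [beta@root] false

Answer: false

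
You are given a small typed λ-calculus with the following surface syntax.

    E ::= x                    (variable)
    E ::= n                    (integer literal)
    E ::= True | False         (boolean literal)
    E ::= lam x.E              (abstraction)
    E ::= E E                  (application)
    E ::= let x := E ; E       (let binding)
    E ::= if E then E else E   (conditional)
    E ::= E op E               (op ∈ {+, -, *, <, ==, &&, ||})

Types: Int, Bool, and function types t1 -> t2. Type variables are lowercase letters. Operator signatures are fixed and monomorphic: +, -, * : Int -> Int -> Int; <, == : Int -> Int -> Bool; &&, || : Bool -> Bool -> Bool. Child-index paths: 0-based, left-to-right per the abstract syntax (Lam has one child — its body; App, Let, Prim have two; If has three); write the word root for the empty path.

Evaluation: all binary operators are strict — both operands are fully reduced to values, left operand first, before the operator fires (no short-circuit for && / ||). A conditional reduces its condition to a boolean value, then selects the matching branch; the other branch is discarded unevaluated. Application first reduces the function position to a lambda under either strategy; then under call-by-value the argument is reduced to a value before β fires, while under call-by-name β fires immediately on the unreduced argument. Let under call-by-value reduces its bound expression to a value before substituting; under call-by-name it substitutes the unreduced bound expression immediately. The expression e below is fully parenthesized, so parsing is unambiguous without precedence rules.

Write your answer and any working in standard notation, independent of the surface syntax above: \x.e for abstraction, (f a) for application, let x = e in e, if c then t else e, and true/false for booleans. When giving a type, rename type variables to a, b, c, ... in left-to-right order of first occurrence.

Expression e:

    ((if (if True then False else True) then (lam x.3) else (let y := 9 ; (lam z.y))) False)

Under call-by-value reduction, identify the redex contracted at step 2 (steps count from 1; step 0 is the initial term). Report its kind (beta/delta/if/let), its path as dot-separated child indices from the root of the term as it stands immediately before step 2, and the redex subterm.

Answer: if at 0 : (if false then (\x.3) else (let y = 9 in (\z.y)))

Trace:
step 0: ((if (if true then false else true) then (\x.3) else (let y = 9 in (\z.y))) false)
step 1: [if@0.0] ((if false then (\x.3) else (let y = 9 in (\z.y))) false)
step 2: [if@0] ((let y = 9 in (\z.y)) false)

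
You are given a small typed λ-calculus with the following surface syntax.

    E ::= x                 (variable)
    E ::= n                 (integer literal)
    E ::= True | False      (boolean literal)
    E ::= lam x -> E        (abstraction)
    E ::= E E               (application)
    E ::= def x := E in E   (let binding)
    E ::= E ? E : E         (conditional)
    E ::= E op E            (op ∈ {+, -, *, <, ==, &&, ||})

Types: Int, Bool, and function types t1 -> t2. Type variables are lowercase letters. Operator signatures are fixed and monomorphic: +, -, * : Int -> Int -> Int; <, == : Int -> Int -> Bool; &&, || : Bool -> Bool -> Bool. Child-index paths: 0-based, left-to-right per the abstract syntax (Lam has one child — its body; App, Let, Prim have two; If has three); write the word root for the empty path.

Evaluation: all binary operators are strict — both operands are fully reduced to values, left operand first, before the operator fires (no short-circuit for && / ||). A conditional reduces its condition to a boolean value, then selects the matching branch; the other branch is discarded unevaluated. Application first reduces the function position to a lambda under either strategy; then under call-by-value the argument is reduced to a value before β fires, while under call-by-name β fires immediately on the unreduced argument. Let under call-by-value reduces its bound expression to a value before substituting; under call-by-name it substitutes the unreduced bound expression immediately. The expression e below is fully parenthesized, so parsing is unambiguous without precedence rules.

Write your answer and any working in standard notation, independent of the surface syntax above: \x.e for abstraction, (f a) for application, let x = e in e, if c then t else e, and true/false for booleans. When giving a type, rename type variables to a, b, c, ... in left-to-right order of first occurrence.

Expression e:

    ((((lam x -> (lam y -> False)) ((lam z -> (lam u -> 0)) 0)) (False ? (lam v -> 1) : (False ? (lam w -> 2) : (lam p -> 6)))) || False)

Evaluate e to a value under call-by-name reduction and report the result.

Working:
step 0: ((((\x.(\y.false)) ((\z.(\u.0)) 0)) (if false then (\v.1) else (if false then (\w.2) else (\p.6)))) || false)
step 1: [beta@0.0] (((\y.false) (if false then (\v.1) else (if false then (\w.2) else (\p.6)))) || false)
step 2: [beta@0] (false || false)
step 3: [delta@root] false

Answer: false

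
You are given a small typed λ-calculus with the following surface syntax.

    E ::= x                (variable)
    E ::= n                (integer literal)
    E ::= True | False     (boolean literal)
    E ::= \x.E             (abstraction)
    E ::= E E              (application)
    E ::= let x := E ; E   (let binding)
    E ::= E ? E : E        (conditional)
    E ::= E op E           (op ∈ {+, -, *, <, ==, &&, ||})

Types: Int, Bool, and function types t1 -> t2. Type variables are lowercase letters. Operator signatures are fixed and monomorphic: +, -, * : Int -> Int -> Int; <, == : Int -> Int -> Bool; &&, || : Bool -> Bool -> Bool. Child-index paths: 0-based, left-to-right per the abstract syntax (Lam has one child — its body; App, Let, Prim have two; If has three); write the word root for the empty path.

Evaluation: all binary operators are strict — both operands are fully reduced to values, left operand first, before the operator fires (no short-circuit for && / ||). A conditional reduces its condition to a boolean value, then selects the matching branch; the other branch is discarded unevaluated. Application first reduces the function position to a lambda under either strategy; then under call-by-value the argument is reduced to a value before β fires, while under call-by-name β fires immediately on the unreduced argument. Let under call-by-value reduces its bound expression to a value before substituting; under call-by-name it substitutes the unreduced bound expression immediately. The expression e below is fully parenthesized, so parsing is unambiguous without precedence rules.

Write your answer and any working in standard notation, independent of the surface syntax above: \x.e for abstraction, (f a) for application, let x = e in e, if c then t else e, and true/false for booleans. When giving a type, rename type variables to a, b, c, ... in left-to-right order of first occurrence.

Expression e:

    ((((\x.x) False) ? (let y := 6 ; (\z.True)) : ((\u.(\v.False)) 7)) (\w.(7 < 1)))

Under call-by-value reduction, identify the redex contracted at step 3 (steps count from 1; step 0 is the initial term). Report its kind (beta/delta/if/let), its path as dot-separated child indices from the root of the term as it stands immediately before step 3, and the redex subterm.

Answer: beta at 0 : ((\u.(\v.false)) 7)

Derivation:
step 0: ((if ((\x.x) false) then (let y = 6 in (\z.true)) else ((\u.(\v.false)) 7)) (\w.(7 < 1)))
step 1: [beta@0.0] ((if false then (let y = 6 in (\z.true)) else ((\u.(\v.false)) 7)) (\w.(7 < 1)))
step 2: [if@0] (((\u.(\v.false)) 7) (\w.(7 < 1)))
step 3: [beta@0] ((\v.false) (\w.(7 < 1)))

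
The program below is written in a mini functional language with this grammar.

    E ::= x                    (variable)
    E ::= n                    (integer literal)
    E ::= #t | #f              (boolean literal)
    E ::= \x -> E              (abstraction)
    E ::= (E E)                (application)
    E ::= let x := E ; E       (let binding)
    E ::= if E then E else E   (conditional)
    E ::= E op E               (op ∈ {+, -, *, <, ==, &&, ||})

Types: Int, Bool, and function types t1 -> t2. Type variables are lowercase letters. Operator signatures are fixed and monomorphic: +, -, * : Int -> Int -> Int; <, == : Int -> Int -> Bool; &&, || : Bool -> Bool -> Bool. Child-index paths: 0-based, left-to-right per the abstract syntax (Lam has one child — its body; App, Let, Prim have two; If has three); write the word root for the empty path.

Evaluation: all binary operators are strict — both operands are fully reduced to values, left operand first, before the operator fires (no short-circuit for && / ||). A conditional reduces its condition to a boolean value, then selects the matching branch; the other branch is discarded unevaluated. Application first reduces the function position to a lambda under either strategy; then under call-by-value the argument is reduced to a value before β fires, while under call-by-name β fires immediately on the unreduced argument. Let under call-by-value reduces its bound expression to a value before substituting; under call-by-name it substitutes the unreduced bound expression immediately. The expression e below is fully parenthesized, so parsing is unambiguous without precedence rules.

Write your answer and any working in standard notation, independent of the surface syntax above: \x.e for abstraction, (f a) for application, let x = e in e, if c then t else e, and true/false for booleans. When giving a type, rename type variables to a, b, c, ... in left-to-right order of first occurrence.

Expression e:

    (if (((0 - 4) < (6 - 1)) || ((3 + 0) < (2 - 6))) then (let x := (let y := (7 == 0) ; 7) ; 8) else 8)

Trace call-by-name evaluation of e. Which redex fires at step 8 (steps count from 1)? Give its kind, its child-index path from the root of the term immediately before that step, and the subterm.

Answer: if at root : (if true then (let x = (let y = (7 == 0) in 7) in 8) else 8)

Derivation:
step 0: (if (((0 - 4) < (6 - 1)) || ((3 + 0) < (2 - 6))) then (let x = (let y = (7 == 0) in 7) in 8) else 8)
step 1: [delta@0.0.0] (if ((-4 < (6 - 1)) || ((3 + 0) < (2 - 6))) then (let x = (let y = (7 == 0) in 7) in 8) else 8)
step 2: [delta@0.0.1] (if ((-4 < 5) || ((3 + 0) < (2 - 6))) then (let x = (let y = (7 == 0) in 7) in 8) else 8)
step 3: [delta@0.0] (if (true || ((3 + 0) < (2 - 6))) then (let x = (let y = (7 == 0) in 7) in 8) else 8)
step 4: [delta@0.1.0] (if (true || (3 < (2 - 6))) then (let x = (let y = (7 == 0) in 7) in 8) else 8)
step 5: [delta@0.1.1] (if (true || (3 < -4)) then (let x = (let y = (7 == 0) in 7) in 8) else 8)
step 6: [delta@0.1] (if (true || false) then (let x = (let y = (7 == 0) in 7) in 8) else 8)
step 7: [delta@0] (if true then (let x = (let y = (7 == 0) in 7) in 8) else 8)
step 8: [if@root] (let x = (let y = (7 == 0) in 7) in 8)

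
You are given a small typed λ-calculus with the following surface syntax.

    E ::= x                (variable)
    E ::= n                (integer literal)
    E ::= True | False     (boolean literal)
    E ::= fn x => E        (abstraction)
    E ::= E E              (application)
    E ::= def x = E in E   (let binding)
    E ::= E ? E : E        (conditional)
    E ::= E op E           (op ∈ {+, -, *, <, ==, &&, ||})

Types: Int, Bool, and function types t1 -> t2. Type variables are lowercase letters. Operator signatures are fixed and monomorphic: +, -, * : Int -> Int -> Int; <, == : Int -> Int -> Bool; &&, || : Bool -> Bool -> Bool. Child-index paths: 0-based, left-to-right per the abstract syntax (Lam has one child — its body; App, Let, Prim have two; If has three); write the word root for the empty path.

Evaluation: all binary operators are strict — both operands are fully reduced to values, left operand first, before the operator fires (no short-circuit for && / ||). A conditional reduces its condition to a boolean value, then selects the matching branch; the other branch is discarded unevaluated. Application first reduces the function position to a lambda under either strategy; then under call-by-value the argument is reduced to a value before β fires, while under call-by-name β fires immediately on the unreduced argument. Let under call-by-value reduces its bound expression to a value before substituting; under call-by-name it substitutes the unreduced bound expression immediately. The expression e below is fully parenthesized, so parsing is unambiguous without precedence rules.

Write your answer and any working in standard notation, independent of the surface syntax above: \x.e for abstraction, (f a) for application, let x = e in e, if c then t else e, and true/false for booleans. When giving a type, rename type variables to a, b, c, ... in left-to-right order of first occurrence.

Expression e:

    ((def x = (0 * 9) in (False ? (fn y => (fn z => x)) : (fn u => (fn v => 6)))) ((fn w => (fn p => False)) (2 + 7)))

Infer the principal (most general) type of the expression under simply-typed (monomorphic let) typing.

Derivation:
  unify Int ~ Int
  unify Int ~ Int
let x : Int
  unify Bool ~ Bool
x : Int
\z._ : b -> Int
\y._ : a -> b -> Int
\v._ : d -> Int
\u._ : c -> d -> Int
  unify a -> b -> Int ~ c -> d -> Int
  unify a ~ c
  unify b -> Int ~ d -> Int
  unify b ~ d
  unify Int ~ Int
\p._ : f -> Bool
\w._ : e -> f -> Bool
  unify Int ~ Int
  unify Int ~ Int
  unify e -> f -> Bool ~ Int -> g
  unify e ~ Int
  unify f -> Bool ~ g
_ _ : f -> Bool
  unify c -> d -> Int ~ (f -> Bool) -> h
  unify c ~ f -> Bool
  unify d -> Int ~ h
_ _ : d -> Int

Answer: a -> Int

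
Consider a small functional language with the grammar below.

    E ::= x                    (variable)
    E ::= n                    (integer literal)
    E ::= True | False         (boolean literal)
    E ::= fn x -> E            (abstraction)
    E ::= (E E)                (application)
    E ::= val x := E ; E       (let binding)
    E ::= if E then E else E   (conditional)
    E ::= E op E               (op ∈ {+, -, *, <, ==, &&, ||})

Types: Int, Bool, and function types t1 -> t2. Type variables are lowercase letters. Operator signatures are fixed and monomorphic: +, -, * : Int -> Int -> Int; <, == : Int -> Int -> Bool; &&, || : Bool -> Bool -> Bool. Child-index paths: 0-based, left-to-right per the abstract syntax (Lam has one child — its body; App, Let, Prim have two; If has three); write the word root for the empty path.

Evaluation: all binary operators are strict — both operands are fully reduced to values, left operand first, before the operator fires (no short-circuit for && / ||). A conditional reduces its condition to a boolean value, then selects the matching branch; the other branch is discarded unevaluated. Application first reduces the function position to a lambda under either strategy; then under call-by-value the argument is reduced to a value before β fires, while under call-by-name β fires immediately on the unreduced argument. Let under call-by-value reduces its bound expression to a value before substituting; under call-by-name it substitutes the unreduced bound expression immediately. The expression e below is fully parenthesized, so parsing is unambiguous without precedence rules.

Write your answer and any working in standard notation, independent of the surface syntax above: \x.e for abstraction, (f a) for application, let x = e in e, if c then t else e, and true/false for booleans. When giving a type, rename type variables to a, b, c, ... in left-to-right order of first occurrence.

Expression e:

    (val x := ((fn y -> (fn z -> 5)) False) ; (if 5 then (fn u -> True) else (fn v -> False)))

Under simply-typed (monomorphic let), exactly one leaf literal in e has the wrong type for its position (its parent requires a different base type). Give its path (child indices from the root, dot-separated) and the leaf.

Derivation:
\z._ : b -> Int
\y._ : a -> b -> Int
  unify a -> b -> Int ~ Bool -> c
  unify a ~ Bool
  unify b -> Int ~ c
_ _ : b -> Int
let x : b -> Int
  unify Int ~ Bool
  FAIL: mismatch Int ~ Bool

Answer: 1.0 : 5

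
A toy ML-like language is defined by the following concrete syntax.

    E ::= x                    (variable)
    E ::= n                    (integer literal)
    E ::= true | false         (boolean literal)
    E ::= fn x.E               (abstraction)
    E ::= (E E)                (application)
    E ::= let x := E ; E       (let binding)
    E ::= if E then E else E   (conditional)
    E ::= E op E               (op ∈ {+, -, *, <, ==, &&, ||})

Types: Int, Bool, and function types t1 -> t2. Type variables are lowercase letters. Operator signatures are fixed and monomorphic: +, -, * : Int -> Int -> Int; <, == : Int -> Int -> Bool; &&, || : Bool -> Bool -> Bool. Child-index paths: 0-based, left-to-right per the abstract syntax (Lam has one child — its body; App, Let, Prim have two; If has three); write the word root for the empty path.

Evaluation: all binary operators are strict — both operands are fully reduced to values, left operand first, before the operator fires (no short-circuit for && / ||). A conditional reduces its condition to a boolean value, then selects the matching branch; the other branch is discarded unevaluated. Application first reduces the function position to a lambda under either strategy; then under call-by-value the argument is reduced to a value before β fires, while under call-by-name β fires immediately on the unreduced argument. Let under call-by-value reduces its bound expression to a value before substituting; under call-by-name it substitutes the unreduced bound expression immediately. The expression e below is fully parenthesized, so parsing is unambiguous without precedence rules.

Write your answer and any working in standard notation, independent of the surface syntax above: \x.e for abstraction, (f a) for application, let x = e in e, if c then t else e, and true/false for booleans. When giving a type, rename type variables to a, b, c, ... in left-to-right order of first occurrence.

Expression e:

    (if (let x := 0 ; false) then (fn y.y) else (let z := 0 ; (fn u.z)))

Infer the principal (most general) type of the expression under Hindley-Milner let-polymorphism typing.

Working:
let x : Int
  unify Bool ~ Bool
y : a
\y._ : a -> a
let z : Int
z : Int
\u._ : b -> Int
  unify a -> a ~ b -> Int
  unify a ~ b
  unify b ~ Int

Answer: Int -> Int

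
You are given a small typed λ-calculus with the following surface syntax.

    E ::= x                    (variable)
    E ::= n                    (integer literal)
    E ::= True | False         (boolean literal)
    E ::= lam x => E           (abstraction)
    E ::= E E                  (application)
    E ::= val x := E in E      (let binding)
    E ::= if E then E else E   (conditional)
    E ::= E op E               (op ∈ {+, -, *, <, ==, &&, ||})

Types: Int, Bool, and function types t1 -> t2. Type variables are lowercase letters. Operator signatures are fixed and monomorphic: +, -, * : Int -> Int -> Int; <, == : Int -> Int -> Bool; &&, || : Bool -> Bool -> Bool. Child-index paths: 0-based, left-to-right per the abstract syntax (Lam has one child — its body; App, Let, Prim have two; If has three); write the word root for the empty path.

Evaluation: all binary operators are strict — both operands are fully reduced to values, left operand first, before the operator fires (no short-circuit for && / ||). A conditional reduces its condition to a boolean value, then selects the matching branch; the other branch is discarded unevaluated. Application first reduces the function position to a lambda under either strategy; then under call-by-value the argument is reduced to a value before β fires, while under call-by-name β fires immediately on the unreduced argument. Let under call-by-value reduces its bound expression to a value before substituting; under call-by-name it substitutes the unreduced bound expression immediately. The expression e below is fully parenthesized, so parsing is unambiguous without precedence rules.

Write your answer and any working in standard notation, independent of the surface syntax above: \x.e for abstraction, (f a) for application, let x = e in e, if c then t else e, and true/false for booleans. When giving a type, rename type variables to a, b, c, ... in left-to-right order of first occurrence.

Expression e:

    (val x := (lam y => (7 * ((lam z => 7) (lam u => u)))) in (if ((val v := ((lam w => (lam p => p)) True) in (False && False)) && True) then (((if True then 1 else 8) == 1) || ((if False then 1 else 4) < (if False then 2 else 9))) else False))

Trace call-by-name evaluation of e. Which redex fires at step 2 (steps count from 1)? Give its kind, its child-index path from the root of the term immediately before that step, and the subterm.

Answer: let at 0.0 : (let v = ((\w.(\p.p)) true) in (false && false))

Working:
step 0: (let x = (\y.(7 * ((\z.7) (\u.u)))) in (if ((let v = ((\w.(\p.p)) true) in (false && false)) && true) then (((if true then 1 else 8) == 1) || ((if false then 1 else 4) < (if false then 2 else 9))) else false))
step 1: [let@root] (if ((let v = ((\w.(\p.p)) true) in (false && false)) && true) then (((if true then 1 else 8) == 1) || ((if false then 1 else 4) < (if false then 2 else 9))) else false)
step 2: [let@0.0] (if ((false && false) && true) then (((if true then 1 else 8) == 1) || ((if false then 1 else 4) < (if false then 2 else 9))) else false)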